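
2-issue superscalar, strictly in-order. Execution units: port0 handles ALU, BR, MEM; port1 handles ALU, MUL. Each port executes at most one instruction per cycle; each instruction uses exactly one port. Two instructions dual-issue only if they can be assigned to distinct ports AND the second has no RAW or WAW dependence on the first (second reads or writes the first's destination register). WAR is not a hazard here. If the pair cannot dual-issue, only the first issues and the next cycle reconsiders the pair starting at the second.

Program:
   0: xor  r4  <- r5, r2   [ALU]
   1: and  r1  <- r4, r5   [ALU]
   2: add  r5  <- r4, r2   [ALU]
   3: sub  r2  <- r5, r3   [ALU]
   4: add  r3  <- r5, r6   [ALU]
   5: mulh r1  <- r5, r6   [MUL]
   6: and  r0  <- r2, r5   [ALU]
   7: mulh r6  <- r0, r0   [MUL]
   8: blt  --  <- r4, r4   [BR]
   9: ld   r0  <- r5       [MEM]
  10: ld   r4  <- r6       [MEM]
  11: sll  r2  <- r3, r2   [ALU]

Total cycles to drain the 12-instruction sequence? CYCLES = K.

c0: i0 xor.ALU  RAW r4
c1: i1,i2 and.ALU/add.ALU  dual
c2: i3,i4 sub.ALU/add.ALU  dual
c3: i5,i6 mulh.MUL/and.ALU  dual
c4: i7,i8 mulh.MUL/blt.BR  dual
c5: i9 ld.MEM  no-port MEM/MEM
c6: i10,i11 ld.MEM/sll.ALU  dual

CYCLES = 7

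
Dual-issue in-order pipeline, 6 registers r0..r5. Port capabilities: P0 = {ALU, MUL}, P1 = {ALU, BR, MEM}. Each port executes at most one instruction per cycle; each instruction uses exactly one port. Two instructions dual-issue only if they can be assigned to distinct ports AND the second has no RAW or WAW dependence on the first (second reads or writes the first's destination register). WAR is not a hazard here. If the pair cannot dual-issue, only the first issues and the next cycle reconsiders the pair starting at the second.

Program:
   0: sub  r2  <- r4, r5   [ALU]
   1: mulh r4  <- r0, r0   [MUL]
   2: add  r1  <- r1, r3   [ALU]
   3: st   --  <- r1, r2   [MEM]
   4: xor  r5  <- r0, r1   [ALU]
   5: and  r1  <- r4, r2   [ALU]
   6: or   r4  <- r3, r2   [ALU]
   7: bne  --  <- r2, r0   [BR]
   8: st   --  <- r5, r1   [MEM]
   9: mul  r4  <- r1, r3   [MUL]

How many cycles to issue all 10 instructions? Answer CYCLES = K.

CYCLES = 6

t=0 i0,i1:sub;mulh ; 2-wide
t=1 i2:add ; RAW r1
t=2 i3,i4:st;xor ; 2-wide
t=3 i5,i6:and;or ; 2-wide
t=4 i7:bne ; no-port BR/MEM
t=5 i8,i9:st;mul ; 2-wide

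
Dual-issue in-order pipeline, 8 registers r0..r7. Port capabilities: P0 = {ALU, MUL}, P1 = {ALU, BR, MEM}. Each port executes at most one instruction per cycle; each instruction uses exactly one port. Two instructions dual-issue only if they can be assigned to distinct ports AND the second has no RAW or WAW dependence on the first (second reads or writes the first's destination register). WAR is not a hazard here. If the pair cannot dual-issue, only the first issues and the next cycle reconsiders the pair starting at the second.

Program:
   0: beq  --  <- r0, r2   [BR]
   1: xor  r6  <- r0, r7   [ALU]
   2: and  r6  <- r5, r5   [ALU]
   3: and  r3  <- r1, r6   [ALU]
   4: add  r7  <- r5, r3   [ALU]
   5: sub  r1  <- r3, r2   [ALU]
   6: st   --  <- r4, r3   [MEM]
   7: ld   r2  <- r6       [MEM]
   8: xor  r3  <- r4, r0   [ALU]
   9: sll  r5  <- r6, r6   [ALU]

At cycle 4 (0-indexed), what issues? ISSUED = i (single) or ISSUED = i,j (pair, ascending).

[0] i0,i1  beq/xor  -- 2-wide
[1] i2  and  -- RAW r6
[2] i3  and  -- RAW r3
[3] i4,i5  add/sub  -- 2-wide
[4] i6  st  -- no-port MEM/MEM
[5] i7,i8  ld/xor  -- 2-wide
[6] i9  sll  -- tail

ISSUED = 6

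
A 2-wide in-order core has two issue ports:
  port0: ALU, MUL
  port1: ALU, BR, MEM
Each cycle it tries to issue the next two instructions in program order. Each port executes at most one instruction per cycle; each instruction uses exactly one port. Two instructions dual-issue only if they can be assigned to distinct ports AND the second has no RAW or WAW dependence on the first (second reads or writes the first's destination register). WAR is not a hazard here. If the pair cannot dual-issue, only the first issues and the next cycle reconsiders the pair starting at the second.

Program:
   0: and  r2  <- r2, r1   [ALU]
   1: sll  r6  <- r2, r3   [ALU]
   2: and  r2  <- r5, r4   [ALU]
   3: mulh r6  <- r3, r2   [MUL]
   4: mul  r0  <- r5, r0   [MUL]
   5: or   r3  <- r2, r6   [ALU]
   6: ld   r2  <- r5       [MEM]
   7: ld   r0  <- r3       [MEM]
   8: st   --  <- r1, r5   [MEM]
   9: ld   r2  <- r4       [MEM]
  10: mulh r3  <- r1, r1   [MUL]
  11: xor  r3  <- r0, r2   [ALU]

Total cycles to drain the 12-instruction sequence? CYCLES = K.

CYCLES = 9

[0] i0  and.ALU  -- RAW r2
[1] i1+i2  sll.ALU and.ALU  -- 2-wide
[2] i3  mulh.MUL  -- no-port MUL/MUL
[3] i4+i5  mul.MUL or.ALU  -- 2-wide
[4] i6  ld.MEM  -- no-port MEM/MEM
[5] i7  ld.MEM  -- no-port MEM/MEM
[6] i8  st.MEM  -- no-port MEM/MEM
[7] i9+i10  ld.MEM mulh.MUL  -- 2-wide
[8] i11  xor.ALU  -- tail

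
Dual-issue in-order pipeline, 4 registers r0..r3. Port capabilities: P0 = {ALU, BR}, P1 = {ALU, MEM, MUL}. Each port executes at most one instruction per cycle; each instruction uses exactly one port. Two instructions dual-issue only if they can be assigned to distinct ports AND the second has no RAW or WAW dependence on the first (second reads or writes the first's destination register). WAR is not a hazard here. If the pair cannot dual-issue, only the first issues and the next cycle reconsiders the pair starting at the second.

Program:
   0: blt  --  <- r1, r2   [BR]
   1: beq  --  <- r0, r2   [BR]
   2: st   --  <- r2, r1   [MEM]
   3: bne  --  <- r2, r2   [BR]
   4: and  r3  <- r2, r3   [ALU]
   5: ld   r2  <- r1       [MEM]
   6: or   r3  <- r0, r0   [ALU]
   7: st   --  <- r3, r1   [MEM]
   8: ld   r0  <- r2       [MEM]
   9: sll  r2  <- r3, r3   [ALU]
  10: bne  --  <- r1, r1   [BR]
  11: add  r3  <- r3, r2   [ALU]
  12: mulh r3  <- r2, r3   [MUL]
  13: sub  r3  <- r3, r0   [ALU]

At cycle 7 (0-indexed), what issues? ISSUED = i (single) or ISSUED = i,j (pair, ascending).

ISSUED = 12

  cy0 -> i0 (blt) no-port BR/BR
  cy1 -> i1&i2 (beq;st) pair
  cy2 -> i3&i4 (bne;and) pair
  cy3 -> i5&i6 (ld;or) pair
  cy4 -> i7 (st) no-port MEM/MEM
  cy5 -> i8&i9 (ld;sll) pair
  cy6 -> i10&i11 (bne;add) pair
  cy7 -> i12 (mulh) RAW+WAW r3
  cy8 -> i13 (sub) tail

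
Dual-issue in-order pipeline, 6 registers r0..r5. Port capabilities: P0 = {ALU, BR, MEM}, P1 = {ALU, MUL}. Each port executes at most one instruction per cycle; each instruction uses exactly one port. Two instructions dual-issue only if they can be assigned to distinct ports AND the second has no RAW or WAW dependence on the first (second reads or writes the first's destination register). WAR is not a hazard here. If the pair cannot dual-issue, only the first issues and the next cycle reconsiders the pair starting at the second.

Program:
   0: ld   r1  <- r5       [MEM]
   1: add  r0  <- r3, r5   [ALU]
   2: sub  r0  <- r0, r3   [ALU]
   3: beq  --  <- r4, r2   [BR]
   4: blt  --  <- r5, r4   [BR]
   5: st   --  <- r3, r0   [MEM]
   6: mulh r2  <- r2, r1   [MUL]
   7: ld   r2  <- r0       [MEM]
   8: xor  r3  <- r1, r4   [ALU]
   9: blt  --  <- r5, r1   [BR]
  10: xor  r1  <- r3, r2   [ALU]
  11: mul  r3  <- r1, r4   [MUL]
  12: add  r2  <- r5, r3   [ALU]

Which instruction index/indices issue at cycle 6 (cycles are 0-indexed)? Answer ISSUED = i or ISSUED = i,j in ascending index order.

ISSUED = 11

[0] i0+i1  ld.MEM;add.ALU  -- pair
[1] i2+i3  sub.ALU;beq.BR  -- pair
[2] i4  blt.BR  -- no-port BR/MEM
[3] i5+i6  st.MEM;mulh.MUL  -- pair
[4] i7+i8  ld.MEM;xor.ALU  -- pair
[5] i9+i10  blt.BR;xor.ALU  -- pair
[6] i11  mul.MUL  -- RAW r3
[7] i12  add.ALU  -- tail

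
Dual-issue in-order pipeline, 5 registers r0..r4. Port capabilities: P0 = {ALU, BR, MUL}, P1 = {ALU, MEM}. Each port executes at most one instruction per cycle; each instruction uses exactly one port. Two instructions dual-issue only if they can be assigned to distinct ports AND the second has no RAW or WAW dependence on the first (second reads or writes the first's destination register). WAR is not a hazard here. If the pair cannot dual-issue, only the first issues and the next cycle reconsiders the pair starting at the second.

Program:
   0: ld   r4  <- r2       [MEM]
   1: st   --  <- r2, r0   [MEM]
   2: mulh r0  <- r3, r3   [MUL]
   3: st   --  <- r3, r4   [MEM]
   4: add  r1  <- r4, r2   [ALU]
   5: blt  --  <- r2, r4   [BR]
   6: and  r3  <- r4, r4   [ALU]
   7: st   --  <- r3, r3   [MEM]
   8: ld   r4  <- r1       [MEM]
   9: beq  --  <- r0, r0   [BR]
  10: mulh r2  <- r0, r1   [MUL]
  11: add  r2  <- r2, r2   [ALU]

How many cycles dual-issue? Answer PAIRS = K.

PAIRS = 4

c0: i0 ld  no-port MEM/MEM
c1: i1+i2 st/mulh  2-wide
c2: i3+i4 st/add  2-wide
c3: i5+i6 blt/and  2-wide
c4: i7 st  no-port MEM/MEM
c5: i8+i9 ld/beq  2-wide
c6: i10 mulh  RAW+WAW r2
c7: i11 add  tail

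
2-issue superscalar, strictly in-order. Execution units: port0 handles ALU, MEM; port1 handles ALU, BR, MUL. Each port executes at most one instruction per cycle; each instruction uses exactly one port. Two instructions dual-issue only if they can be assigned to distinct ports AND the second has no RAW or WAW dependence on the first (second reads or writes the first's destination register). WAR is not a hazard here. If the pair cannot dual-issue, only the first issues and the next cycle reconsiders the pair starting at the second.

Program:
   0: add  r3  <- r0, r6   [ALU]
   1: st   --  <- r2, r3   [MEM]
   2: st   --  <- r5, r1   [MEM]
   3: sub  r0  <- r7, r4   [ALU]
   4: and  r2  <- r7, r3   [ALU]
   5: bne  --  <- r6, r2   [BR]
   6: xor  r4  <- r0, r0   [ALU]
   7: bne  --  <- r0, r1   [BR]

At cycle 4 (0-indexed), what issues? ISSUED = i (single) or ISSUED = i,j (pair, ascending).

[0] i0  add.ALU  -- RAW r3
[1] i1  st.MEM  -- no-port MEM/MEM
[2] i2/i3  st.MEM;sub.ALU  -- 2-wide
[3] i4  and.ALU  -- RAW r2
[4] i5/i6  bne.BR;xor.ALU  -- 2-wide
[5] i7  bne.BR  -- tail

ISSUED = 5,6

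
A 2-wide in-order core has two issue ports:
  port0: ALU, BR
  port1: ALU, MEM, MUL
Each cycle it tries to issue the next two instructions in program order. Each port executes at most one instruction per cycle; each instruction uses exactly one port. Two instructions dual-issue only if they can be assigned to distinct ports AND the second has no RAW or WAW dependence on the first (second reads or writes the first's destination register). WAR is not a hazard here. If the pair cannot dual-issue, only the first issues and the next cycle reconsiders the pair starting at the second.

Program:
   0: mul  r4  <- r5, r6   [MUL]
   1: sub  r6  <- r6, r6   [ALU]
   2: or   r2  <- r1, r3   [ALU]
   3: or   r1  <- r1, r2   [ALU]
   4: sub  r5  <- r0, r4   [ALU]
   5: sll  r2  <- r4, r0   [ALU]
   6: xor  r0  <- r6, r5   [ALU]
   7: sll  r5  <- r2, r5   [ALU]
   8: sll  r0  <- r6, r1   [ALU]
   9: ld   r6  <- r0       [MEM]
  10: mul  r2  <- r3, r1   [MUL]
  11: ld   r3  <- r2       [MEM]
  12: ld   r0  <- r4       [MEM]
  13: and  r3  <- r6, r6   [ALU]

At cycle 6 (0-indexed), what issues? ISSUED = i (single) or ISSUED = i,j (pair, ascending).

[0] i0+i1  mul.MUL sub.ALU  -- pair
[1] i2  or.ALU  -- RAW r2
[2] i3+i4  or.ALU sub.ALU  -- pair
[3] i5+i6  sll.ALU xor.ALU  -- pair
[4] i7+i8  sll.ALU sll.ALU  -- pair
[5] i9  ld.MEM  -- no-port MEM/MUL
[6] i10  mul.MUL  -- no-port MUL/MEM
[7] i11  ld.MEM  -- no-port MEM/MEM
[8] i12+i13  ld.MEM and.ALU  -- pair

ISSUED = 10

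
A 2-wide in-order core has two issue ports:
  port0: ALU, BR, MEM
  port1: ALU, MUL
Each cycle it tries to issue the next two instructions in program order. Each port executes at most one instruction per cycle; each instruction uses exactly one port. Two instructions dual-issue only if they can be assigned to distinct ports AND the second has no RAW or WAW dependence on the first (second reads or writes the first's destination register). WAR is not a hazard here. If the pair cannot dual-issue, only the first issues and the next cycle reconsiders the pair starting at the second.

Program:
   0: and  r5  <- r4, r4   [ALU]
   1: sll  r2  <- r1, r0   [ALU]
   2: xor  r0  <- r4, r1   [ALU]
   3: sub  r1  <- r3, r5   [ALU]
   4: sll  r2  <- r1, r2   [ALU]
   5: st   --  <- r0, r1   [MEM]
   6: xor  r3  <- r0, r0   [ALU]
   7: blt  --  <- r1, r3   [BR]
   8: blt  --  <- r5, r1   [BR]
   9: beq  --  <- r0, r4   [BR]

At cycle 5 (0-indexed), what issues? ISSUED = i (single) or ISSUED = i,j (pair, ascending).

c0: i0/i1 and.ALU;sll.ALU  pair
c1: i2/i3 xor.ALU;sub.ALU  pair
c2: i4/i5 sll.ALU;st.MEM  pair
c3: i6 xor.ALU  RAW r3
c4: i7 blt.BR  no-port BR/BR
c5: i8 blt.BR  no-port BR/BR
c6: i9 beq.BR  tail

ISSUED = 8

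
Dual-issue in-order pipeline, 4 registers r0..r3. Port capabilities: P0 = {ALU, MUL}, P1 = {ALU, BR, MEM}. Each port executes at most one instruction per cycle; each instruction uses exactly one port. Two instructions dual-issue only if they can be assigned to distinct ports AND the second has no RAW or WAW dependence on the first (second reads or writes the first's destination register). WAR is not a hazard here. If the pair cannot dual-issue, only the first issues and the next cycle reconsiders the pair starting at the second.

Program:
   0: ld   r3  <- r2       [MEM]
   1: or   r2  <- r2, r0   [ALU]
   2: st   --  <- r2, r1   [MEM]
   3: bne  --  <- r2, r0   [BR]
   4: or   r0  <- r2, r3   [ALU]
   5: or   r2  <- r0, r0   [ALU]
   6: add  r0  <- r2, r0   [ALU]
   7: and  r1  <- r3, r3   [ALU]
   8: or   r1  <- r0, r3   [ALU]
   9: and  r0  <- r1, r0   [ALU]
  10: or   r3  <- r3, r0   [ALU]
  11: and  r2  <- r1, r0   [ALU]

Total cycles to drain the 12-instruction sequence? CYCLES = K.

CYCLES = 8

[0] i0&i1  ld.MEM;or.ALU  -- 2-wide
[1] i2  st.MEM  -- no-port MEM/BR
[2] i3&i4  bne.BR;or.ALU  -- 2-wide
[3] i5  or.ALU  -- RAW r2
[4] i6&i7  add.ALU;and.ALU  -- 2-wide
[5] i8  or.ALU  -- RAW r1
[6] i9  and.ALU  -- RAW r0
[7] i10&i11  or.ALU;and.ALU  -- 2-wide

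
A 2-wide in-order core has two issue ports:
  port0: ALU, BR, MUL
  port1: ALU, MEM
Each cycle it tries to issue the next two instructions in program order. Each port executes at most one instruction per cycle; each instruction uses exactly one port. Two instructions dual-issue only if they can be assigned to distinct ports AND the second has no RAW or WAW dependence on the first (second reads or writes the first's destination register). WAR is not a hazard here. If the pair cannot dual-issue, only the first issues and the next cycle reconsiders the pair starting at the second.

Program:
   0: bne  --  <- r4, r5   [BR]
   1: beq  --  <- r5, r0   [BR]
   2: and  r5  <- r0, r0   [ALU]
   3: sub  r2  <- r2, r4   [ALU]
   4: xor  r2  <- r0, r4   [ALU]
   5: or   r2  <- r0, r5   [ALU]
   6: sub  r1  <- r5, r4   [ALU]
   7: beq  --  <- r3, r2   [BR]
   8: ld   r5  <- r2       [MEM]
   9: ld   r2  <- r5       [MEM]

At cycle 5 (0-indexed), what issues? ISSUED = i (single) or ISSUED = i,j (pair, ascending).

#0 head=0: bne i0 no-port BR/BR
#1 head=1: beq and i1+i2 pair
#2 head=3: sub i3 WAW r2
#3 head=4: xor i4 WAW r2
#4 head=5: or sub i5+i6 pair
#5 head=7: beq ld i7+i8 pair
#6 head=9: ld i9 tail

ISSUED = 7,8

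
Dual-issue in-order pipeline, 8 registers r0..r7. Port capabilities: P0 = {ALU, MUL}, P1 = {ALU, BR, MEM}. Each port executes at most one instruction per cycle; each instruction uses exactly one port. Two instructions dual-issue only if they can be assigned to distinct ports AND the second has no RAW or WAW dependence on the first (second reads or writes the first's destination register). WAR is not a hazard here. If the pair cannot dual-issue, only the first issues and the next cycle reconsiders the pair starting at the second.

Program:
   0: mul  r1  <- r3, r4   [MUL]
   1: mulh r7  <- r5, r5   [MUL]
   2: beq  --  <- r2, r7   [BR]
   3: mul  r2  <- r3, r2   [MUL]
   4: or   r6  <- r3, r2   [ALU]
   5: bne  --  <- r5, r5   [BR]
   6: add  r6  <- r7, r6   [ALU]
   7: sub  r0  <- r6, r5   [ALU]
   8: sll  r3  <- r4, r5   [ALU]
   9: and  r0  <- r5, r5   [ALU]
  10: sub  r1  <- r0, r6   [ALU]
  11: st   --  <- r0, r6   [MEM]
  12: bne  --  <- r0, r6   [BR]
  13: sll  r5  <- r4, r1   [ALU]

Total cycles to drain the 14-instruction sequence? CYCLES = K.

0. mul.MUL @i0  | no-port MUL/MUL
1. mulh.MUL @i1  | RAW r7
2. beq.BR/mul.MUL @i2&i3  | pair
3. or.ALU/bne.BR @i4&i5  | pair
4. add.ALU @i6  | RAW r6
5. sub.ALU/sll.ALU @i7&i8  | pair
6. and.ALU @i9  | RAW r0
7. sub.ALU/st.MEM @i10&i11  | pair
8. bne.BR/sll.ALU @i12&i13  | pair

CYCLES = 9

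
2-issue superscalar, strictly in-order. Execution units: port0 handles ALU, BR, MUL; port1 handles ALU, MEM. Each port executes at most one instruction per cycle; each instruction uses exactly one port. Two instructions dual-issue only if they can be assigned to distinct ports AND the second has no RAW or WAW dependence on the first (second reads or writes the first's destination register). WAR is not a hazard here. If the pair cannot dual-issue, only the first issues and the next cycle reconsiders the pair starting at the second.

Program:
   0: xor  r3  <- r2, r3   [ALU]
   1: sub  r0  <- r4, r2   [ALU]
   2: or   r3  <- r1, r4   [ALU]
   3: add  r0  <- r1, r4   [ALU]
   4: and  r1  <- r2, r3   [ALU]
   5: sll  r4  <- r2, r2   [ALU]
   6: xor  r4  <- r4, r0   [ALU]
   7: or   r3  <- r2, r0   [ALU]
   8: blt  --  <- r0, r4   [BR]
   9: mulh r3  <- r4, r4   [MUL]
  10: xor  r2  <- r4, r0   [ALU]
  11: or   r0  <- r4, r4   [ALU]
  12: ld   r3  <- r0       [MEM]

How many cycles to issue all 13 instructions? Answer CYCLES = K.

CYCLES = 8

#0 head=0: xor sub i0+i1 2-wide
#1 head=2: or add i2+i3 2-wide
#2 head=4: and sll i4+i5 2-wide
#3 head=6: xor or i6+i7 2-wide
#4 head=8: blt i8 no-port BR/MUL
#5 head=9: mulh xor i9+i10 2-wide
#6 head=11: or i11 RAW r0
#7 head=12: ld i12 tail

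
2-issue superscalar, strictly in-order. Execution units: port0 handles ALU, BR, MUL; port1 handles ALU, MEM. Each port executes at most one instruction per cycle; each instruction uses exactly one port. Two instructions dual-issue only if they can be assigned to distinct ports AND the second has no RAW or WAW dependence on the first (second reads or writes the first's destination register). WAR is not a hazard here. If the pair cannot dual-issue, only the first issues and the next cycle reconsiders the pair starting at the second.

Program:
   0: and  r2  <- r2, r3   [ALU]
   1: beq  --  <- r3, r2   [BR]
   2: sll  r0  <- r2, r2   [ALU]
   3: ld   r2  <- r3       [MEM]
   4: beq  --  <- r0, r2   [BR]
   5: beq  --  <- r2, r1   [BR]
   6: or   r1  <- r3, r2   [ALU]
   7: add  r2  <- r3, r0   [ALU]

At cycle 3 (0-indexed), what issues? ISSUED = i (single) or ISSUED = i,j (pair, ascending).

0. and @i0  | RAW r2
1. beq+sll @i1&i2  | 2-wide
2. ld @i3  | RAW r2
3. beq @i4  | no-port BR/BR
4. beq+or @i5&i6  | 2-wide
5. add @i7  | tail

ISSUED = 4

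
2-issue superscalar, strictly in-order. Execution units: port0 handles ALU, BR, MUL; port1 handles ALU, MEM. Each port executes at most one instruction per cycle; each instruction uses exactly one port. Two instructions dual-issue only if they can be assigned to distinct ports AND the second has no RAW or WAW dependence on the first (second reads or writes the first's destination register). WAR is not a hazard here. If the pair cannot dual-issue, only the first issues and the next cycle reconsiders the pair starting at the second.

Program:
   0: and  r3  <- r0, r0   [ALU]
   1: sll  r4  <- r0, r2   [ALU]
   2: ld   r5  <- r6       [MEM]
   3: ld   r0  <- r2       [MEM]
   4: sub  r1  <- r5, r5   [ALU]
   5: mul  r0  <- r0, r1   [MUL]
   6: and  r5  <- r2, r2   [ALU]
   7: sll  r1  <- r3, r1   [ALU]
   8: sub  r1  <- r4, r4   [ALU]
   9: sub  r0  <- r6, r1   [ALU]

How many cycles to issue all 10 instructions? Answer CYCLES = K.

CYCLES = 7

0. and.ALU+sll.ALU @i0&i1  | pair
1. ld.MEM @i2  | no-port MEM/MEM
2. ld.MEM+sub.ALU @i3&i4  | pair
3. mul.MUL+and.ALU @i5&i6  | pair
4. sll.ALU @i7  | WAW r1
5. sub.ALU @i8  | RAW r1
6. sub.ALU @i9  | tail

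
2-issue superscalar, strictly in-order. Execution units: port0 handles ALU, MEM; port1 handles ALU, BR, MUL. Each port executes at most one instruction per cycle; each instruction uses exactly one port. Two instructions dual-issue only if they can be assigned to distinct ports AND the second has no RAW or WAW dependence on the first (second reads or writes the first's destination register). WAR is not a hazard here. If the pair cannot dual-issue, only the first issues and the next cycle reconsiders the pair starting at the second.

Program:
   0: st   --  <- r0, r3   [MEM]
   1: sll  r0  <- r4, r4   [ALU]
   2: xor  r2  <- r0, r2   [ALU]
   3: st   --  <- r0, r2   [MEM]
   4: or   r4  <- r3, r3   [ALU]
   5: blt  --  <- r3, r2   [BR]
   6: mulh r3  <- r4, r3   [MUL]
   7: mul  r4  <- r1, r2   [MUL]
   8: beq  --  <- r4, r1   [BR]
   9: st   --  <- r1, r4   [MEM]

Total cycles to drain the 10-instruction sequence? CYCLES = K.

[0] i0&i1  st sll  -- pair
[1] i2  xor  -- RAW r2
[2] i3&i4  st or  -- pair
[3] i5  blt  -- no-port BR/MUL
[4] i6  mulh  -- no-port MUL/MUL
[5] i7  mul  -- no-port MUL/BR
[6] i8&i9  beq st  -- pair

CYCLES = 7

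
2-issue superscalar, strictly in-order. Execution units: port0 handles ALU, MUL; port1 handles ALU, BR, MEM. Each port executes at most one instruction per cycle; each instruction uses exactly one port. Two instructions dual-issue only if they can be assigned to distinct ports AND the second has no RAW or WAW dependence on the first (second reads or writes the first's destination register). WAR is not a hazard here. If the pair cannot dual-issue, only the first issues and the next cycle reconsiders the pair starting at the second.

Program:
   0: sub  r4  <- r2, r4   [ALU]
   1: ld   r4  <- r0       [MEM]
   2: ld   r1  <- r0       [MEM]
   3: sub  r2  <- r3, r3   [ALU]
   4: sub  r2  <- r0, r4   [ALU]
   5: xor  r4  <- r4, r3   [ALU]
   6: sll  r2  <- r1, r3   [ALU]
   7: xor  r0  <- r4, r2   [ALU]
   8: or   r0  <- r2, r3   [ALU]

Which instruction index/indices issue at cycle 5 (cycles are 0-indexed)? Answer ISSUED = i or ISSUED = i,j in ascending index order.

ISSUED = 7

c0: i0 sub  WAW r4
c1: i1 ld  no-port MEM/MEM
c2: i2+i3 ld sub  pair
c3: i4+i5 sub xor  pair
c4: i6 sll  RAW r2
c5: i7 xor  WAW r0
c6: i8 or  tail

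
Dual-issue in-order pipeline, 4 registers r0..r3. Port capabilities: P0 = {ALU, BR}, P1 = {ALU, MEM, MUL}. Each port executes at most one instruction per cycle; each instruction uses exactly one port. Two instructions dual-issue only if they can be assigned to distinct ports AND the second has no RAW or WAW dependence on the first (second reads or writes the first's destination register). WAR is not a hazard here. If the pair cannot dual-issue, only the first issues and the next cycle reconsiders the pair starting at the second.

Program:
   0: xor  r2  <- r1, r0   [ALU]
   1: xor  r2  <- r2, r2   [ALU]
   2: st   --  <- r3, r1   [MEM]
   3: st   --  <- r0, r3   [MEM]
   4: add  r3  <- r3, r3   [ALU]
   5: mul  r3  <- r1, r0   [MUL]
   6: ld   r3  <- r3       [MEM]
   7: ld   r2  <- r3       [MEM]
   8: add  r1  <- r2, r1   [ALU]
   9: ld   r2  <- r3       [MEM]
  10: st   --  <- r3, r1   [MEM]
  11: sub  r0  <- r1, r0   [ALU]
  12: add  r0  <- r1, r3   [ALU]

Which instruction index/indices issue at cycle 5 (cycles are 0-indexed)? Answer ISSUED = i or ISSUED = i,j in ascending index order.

[0] i0  xor.ALU  -- RAW+WAW r2
[1] i1&i2  xor.ALU st.MEM  -- dual
[2] i3&i4  st.MEM add.ALU  -- dual
[3] i5  mul.MUL  -- no-port MUL/MEM
[4] i6  ld.MEM  -- no-port MEM/MEM
[5] i7  ld.MEM  -- RAW r2
[6] i8&i9  add.ALU ld.MEM  -- dual
[7] i10&i11  st.MEM sub.ALU  -- dual
[8] i12  add.ALU  -- tail

ISSUED = 7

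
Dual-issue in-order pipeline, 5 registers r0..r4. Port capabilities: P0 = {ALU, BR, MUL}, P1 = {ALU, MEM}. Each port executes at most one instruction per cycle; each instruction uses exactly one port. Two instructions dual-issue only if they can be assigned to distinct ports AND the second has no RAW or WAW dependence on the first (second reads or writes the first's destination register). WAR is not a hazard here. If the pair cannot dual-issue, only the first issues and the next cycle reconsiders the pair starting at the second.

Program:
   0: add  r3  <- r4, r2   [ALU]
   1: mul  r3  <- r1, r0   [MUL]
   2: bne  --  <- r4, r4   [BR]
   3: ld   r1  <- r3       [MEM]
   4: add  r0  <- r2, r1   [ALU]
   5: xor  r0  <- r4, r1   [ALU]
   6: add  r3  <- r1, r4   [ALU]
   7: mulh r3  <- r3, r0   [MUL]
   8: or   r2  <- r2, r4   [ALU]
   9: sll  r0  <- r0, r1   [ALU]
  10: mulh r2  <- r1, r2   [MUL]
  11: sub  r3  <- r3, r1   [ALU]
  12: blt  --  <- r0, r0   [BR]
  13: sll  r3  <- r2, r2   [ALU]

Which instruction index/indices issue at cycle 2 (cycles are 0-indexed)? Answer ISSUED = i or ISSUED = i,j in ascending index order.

t=0 i0:add.ALU ; WAW r3
t=1 i1:mul.MUL ; no-port MUL/BR
t=2 i2,i3:bne.BR ld.MEM ; dual
t=3 i4:add.ALU ; WAW r0
t=4 i5,i6:xor.ALU add.ALU ; dual
t=5 i7,i8:mulh.MUL or.ALU ; dual
t=6 i9,i10:sll.ALU mulh.MUL ; dual
t=7 i11,i12:sub.ALU blt.BR ; dual
t=8 i13:sll.ALU ; tail

ISSUED = 2,3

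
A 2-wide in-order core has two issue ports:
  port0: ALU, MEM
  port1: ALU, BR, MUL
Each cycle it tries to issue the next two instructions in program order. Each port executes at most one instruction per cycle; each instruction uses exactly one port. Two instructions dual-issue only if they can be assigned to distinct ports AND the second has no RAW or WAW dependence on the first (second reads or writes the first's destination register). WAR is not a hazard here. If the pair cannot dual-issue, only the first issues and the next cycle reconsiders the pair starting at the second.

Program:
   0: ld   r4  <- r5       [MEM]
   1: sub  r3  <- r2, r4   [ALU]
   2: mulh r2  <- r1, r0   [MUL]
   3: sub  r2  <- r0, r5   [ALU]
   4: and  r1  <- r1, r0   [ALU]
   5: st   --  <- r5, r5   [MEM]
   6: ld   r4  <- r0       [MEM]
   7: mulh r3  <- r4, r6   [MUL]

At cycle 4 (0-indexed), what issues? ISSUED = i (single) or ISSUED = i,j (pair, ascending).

ISSUED = 6

t=0 i0:ld ; RAW r4
t=1 i1&i2:sub mulh ; pair
t=2 i3&i4:sub and ; pair
t=3 i5:st ; no-port MEM/MEM
t=4 i6:ld ; RAW r4
t=5 i7:mulh ; tail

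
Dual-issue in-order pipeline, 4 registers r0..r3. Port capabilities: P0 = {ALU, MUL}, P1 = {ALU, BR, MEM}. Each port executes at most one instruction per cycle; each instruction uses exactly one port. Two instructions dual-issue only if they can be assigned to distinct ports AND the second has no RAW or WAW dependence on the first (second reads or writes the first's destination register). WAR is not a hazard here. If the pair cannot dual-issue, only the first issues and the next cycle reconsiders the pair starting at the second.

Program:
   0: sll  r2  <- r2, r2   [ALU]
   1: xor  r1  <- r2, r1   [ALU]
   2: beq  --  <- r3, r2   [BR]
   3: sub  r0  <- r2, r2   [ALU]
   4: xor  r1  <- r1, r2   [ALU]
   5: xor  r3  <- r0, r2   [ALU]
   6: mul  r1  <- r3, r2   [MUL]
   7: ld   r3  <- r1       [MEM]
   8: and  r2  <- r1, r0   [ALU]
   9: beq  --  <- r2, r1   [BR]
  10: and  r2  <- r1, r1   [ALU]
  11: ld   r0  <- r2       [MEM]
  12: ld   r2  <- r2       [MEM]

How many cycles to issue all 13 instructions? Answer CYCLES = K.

CYCLES = 9

c0: i0 sll.ALU  RAW r2
c1: i1,i2 xor.ALU+beq.BR  2-wide
c2: i3,i4 sub.ALU+xor.ALU  2-wide
c3: i5 xor.ALU  RAW r3
c4: i6 mul.MUL  RAW r1
c5: i7,i8 ld.MEM+and.ALU  2-wide
c6: i9,i10 beq.BR+and.ALU  2-wide
c7: i11 ld.MEM  no-port MEM/MEM
c8: i12 ld.MEM  tail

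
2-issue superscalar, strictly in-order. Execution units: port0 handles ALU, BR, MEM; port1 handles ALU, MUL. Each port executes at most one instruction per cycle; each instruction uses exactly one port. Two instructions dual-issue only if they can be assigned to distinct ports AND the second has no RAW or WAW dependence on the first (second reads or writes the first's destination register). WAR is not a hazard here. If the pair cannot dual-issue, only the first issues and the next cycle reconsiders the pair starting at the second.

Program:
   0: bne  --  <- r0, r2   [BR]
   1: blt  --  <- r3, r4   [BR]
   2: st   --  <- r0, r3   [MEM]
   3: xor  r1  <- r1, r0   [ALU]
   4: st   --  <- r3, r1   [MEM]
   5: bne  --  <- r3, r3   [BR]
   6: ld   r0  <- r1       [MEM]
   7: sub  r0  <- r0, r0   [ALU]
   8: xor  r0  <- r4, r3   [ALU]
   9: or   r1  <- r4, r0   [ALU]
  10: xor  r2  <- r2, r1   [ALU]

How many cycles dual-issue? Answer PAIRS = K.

  cy0 -> i0 (bne.BR) no-port BR/BR
  cy1 -> i1 (blt.BR) no-port BR/MEM
  cy2 -> i2&i3 (st.MEM/xor.ALU) 2-wide
  cy3 -> i4 (st.MEM) no-port MEM/BR
  cy4 -> i5 (bne.BR) no-port BR/MEM
  cy5 -> i6 (ld.MEM) RAW+WAW r0
  cy6 -> i7 (sub.ALU) WAW r0
  cy7 -> i8 (xor.ALU) RAW r0
  cy8 -> i9 (or.ALU) RAW r1
  cy9 -> i10 (xor.ALU) tail

PAIRS = 1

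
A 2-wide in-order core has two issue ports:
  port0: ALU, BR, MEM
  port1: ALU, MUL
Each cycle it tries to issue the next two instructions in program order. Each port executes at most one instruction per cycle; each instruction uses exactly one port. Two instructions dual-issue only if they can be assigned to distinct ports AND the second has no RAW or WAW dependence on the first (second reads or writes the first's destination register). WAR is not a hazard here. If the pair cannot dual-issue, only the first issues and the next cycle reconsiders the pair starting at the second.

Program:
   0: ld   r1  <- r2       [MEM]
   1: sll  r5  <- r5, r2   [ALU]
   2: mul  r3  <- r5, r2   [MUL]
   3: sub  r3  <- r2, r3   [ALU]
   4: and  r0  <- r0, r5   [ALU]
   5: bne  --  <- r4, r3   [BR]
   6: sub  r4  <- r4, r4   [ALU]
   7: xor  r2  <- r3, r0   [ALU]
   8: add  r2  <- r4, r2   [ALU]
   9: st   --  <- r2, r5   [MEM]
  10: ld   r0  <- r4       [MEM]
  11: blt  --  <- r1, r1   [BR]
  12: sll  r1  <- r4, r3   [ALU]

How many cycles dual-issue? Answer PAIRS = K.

PAIRS = 4

0. ld+sll @i0&i1  | pair
1. mul @i2  | RAW+WAW r3
2. sub+and @i3&i4  | pair
3. bne+sub @i5&i6  | pair
4. xor @i7  | RAW+WAW r2
5. add @i8  | RAW r2
6. st @i9  | no-port MEM/MEM
7. ld @i10  | no-port MEM/BR
8. blt+sll @i11&i12  | pair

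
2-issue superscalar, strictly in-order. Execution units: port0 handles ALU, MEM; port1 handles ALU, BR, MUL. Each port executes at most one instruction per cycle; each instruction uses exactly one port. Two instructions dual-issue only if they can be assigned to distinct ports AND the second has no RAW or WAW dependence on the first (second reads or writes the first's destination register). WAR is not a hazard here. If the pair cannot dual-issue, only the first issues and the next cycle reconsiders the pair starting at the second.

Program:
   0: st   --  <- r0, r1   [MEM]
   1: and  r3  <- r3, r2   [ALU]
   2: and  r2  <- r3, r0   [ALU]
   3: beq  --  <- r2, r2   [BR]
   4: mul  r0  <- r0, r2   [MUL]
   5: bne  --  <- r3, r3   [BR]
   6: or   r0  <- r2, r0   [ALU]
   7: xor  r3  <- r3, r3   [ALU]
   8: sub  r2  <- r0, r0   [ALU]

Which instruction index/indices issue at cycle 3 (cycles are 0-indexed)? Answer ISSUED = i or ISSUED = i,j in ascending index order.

#0 head=0: st.MEM/and.ALU i0/i1 dual
#1 head=2: and.ALU i2 RAW r2
#2 head=3: beq.BR i3 no-port BR/MUL
#3 head=4: mul.MUL i4 no-port MUL/BR
#4 head=5: bne.BR/or.ALU i5/i6 dual
#5 head=7: xor.ALU/sub.ALU i7/i8 dual

ISSUED = 4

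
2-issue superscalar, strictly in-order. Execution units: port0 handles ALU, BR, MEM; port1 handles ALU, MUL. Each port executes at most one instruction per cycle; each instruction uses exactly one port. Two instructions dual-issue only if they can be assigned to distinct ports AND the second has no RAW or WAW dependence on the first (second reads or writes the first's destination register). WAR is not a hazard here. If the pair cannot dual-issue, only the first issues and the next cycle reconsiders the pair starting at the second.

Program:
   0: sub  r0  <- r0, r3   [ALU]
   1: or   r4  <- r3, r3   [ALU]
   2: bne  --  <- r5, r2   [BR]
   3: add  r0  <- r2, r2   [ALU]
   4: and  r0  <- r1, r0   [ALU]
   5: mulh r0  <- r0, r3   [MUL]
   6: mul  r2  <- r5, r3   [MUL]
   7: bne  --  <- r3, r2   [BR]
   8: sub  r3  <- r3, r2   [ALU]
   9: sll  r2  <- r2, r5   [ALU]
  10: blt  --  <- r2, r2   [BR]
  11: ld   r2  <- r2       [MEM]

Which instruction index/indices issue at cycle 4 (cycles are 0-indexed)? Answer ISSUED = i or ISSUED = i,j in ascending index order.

ISSUED = 6

0. sub.ALU or.ALU @i0&i1  | dual
1. bne.BR add.ALU @i2&i3  | dual
2. and.ALU @i4  | RAW+WAW r0
3. mulh.MUL @i5  | no-port MUL/MUL
4. mul.MUL @i6  | RAW r2
5. bne.BR sub.ALU @i7&i8  | dual
6. sll.ALU @i9  | RAW r2
7. blt.BR @i10  | no-port BR/MEM
8. ld.MEM @i11  | tail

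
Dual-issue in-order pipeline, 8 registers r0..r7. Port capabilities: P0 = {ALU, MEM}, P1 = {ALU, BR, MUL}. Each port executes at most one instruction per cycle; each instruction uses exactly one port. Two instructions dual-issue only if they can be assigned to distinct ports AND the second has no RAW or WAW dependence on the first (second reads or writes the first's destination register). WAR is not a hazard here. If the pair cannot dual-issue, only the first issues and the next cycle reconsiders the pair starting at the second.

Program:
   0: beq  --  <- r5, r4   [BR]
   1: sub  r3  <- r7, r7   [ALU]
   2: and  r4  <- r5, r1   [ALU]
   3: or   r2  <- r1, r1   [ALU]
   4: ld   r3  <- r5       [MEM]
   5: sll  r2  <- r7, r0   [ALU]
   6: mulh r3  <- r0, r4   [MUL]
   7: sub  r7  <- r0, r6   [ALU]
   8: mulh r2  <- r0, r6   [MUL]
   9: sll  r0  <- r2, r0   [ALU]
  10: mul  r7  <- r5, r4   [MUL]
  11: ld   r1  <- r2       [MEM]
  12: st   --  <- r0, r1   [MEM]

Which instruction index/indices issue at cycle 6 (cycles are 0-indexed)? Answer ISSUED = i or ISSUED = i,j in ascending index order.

ISSUED = 11

t=0 i0&i1:beq.BR;sub.ALU ; dual
t=1 i2&i3:and.ALU;or.ALU ; dual
t=2 i4&i5:ld.MEM;sll.ALU ; dual
t=3 i6&i7:mulh.MUL;sub.ALU ; dual
t=4 i8:mulh.MUL ; RAW r2
t=5 i9&i10:sll.ALU;mul.MUL ; dual
t=6 i11:ld.MEM ; no-port MEM/MEM
t=7 i12:st.MEM ; tail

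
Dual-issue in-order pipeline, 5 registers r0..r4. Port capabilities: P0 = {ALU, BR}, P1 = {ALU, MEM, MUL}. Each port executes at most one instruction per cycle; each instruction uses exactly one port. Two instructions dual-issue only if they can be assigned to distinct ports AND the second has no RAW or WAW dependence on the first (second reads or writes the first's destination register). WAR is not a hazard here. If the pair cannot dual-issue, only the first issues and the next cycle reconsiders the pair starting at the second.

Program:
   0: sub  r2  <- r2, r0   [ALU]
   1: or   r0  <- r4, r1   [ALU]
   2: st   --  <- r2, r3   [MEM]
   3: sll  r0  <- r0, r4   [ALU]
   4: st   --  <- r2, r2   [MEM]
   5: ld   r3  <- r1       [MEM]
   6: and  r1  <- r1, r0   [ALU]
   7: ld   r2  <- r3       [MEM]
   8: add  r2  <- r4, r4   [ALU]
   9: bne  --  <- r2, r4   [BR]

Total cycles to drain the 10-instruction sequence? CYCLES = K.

CYCLES = 7

[0] i0/i1  sub or  -- dual
[1] i2/i3  st sll  -- dual
[2] i4  st  -- no-port MEM/MEM
[3] i5/i6  ld and  -- dual
[4] i7  ld  -- WAW r2
[5] i8  add  -- RAW r2
[6] i9  bne  -- tail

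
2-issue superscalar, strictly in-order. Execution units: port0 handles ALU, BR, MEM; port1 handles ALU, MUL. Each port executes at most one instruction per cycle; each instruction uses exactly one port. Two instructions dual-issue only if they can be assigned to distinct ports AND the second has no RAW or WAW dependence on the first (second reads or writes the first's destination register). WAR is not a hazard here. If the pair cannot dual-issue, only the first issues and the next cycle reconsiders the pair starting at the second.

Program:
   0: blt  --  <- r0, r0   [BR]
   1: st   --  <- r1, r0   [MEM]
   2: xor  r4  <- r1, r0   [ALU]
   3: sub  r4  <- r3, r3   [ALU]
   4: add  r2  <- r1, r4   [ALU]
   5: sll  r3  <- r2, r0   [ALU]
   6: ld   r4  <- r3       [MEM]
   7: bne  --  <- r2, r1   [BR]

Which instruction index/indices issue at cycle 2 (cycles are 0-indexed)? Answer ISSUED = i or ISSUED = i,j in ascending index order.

0. blt.BR @i0  | no-port BR/MEM
1. st.MEM xor.ALU @i1+i2  | pair
2. sub.ALU @i3  | RAW r4
3. add.ALU @i4  | RAW r2
4. sll.ALU @i5  | RAW r3
5. ld.MEM @i6  | no-port MEM/BR
6. bne.BR @i7  | tail

ISSUED = 3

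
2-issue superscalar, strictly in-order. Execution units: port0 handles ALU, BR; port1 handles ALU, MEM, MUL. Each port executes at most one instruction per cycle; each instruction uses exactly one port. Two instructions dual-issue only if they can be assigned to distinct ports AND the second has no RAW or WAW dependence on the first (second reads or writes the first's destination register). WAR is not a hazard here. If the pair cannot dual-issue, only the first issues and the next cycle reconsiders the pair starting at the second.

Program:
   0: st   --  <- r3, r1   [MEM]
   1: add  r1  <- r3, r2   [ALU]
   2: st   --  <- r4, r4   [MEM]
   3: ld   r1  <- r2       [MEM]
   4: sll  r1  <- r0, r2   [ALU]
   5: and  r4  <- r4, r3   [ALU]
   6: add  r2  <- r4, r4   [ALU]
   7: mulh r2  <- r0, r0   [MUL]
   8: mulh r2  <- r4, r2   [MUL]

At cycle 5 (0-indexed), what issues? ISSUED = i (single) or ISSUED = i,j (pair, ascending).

ISSUED = 7

#0 head=0: st+add i0+i1 pair
#1 head=2: st i2 no-port MEM/MEM
#2 head=3: ld i3 WAW r1
#3 head=4: sll+and i4+i5 pair
#4 head=6: add i6 WAW r2
#5 head=7: mulh i7 no-port MUL/MUL
#6 head=8: mulh i8 tail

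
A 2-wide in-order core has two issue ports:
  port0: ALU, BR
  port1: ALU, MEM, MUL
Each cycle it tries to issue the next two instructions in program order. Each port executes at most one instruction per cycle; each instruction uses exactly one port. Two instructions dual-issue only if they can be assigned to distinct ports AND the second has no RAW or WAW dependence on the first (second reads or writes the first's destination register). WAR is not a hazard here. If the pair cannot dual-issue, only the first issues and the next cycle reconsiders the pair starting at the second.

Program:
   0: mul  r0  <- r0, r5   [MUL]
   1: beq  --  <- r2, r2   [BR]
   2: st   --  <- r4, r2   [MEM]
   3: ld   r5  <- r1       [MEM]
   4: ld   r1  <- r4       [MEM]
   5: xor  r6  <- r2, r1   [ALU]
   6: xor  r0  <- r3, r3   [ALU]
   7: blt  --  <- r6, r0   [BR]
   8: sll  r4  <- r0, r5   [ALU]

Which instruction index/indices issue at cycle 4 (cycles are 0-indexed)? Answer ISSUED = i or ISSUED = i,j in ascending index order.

ISSUED = 5,6

c0: i0+i1 mul;beq  2-wide
c1: i2 st  no-port MEM/MEM
c2: i3 ld  no-port MEM/MEM
c3: i4 ld  RAW r1
c4: i5+i6 xor;xor  2-wide
c5: i7+i8 blt;sll  2-wide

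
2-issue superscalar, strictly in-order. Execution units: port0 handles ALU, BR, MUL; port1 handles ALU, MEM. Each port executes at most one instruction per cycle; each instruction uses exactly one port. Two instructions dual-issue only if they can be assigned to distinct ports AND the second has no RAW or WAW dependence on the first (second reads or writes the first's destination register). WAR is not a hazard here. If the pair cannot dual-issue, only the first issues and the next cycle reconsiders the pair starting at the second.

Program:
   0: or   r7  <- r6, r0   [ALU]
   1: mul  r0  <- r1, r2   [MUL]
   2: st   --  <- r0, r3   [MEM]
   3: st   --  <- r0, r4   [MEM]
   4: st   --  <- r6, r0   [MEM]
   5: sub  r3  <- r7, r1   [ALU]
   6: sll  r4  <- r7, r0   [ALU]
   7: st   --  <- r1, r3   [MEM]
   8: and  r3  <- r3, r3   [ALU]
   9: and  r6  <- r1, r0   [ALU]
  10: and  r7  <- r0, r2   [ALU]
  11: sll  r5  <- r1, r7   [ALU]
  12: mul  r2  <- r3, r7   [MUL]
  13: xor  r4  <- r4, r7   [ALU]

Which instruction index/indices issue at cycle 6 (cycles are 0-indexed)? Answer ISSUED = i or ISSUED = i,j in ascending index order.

c0: i0+i1 or.ALU+mul.MUL  pair
c1: i2 st.MEM  no-port MEM/MEM
c2: i3 st.MEM  no-port MEM/MEM
c3: i4+i5 st.MEM+sub.ALU  pair
c4: i6+i7 sll.ALU+st.MEM  pair
c5: i8+i9 and.ALU+and.ALU  pair
c6: i10 and.ALU  RAW r7
c7: i11+i12 sll.ALU+mul.MUL  pair
c8: i13 xor.ALU  tail

ISSUED = 10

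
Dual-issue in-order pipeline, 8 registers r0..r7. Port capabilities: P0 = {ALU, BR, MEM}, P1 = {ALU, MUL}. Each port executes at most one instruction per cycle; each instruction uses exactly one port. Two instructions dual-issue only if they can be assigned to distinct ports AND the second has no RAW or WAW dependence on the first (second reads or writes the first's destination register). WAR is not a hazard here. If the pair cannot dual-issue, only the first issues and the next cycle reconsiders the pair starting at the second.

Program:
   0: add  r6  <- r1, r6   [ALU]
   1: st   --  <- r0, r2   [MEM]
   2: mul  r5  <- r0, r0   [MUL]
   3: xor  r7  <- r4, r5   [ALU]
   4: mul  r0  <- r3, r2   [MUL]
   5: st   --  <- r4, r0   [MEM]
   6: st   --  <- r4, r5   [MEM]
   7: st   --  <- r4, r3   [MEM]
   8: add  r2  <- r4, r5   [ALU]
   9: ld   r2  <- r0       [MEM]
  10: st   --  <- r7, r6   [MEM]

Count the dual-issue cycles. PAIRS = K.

PAIRS = 3

t=0 i0,i1:add.ALU st.MEM ; pair
t=1 i2:mul.MUL ; RAW r5
t=2 i3,i4:xor.ALU mul.MUL ; pair
t=3 i5:st.MEM ; no-port MEM/MEM
t=4 i6:st.MEM ; no-port MEM/MEM
t=5 i7,i8:st.MEM add.ALU ; pair
t=6 i9:ld.MEM ; no-port MEM/MEM
t=7 i10:st.MEM ; tail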